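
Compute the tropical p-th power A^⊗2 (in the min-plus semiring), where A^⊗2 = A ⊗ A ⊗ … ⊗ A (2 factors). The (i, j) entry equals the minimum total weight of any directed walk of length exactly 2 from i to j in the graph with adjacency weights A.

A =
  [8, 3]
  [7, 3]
A^⊗2 =
  [10, 6]
  [10, 6]

Each entry (A^⊗2)_ij equals the minimum over all length-2 walks i = v_0 → v_1 → … → v_2 = j of Σ_t A[v_t][v_{t+1}]. For example, for (i, j) = (0, 1) we minimise over 2 possible intermediate vertex sequences; the minimum is 6, attained along the walk 0 → 1 → 1.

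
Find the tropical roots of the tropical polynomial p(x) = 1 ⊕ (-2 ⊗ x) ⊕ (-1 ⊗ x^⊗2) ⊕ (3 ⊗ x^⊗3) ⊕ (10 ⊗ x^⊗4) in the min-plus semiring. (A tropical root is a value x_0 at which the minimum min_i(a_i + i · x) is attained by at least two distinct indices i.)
Roots: {-7, -4, -1, 3}

Each tropical root is a break point of the lower envelope of the lines y = a_i + i · x (there are 5 lines, with slopes 0, 1, ..., 4). Only the lines that attain the minimum somewhere contribute to roots; other lines are dominated. Here the surviving (envelope) indices are i = 4, i = 3, i = 2, i = 1, i = 0.
Intersections between consecutive envelope lines give the roots: for adjacent envelope indices i < j the intersection is x = (a_i − a_j) / (j − i). Reading off the sorted break points: {-7, -4, -1, 3}.
Verification: at each break x_0, at least two indices attain the minimum of min_i(a_i + i · x_0).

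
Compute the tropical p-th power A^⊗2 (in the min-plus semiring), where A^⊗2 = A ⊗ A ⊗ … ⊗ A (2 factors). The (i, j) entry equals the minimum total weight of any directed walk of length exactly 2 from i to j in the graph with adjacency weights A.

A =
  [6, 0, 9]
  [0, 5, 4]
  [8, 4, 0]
A^⊗2 =
  [0, 5, 4]
  [5, 0, 4]
  [4, 4, 0]

Each entry (A^⊗2)_ij equals the minimum over all length-2 walks i = v_0 → v_1 → … → v_2 = j of Σ_t A[v_t][v_{t+1}]. For example, for (i, j) = (0, 2) we minimise over 3 possible intermediate vertex sequences; the minimum is 4, attained along the walk 0 → 1 → 2.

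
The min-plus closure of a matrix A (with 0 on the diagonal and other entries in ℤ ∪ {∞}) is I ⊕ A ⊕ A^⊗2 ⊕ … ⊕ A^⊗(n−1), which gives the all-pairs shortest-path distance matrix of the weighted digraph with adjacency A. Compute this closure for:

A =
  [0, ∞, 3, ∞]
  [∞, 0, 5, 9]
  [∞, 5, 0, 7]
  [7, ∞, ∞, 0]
Closure =
  [0, 8, 3, 10]
  [16, 0, 5, 9]
  [14, 5, 0, 7]
  [7, 15, 10, 0]

This is the Floyd-Warshall all-pairs shortest-path computation. For each intermediate vertex k = 0, 1, …, 3, update dist[i][j] ← min(dist[i][j], dist[i][k] + dist[k][j]). The final matrix gives, for each (i, j), the minimum total weight of any directed path from i to j (possibly empty when i = j).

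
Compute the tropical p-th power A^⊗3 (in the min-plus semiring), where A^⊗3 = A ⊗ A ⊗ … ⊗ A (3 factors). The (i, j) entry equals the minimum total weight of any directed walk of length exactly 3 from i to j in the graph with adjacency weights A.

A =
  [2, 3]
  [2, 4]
A^⊗3 =
  [6, 7]
  [6, 7]

Each entry (A^⊗3)_ij equals the minimum over all length-3 walks i = v_0 → v_1 → … → v_3 = j of Σ_t A[v_t][v_{t+1}]. For example, for (i, j) = (0, 1) we minimise over 4 possible intermediate vertex sequences; the minimum is 7, attained along the walk 0 → 0 → 0 → 1.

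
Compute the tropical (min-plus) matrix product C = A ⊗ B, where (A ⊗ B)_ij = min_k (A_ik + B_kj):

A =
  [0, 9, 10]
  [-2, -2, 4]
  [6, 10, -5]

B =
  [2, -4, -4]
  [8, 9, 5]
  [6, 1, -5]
A ⊗ B =
  [2, -4, -4]
  [0, -6, -6]
  [1, -4, -10]

Apply the min-plus product entry-by-entry:
  C[0][0] = min over k of (A[0][0] + B[0][0] = 0 + 2 = 2, A[0][1] + B[1][0] = 9 + 8 = 17, A[0][2] + B[2][0] = 10 + 6 = 16) = 2 (attained at k = 0)
  C[0][1] = min over k of (A[0][0] + B[0][1] = 0 + -4 = -4, A[0][1] + B[1][1] = 9 + 9 = 18, A[0][2] + B[2][1] = 10 + 1 = 11) = -4 (attained at k = 0)
  C[0][2] = min over k of (A[0][0] + B[0][2] = 0 + -4 = -4, A[0][1] + B[1][2] = 9 + 5 = 14, A[0][2] + B[2][2] = 10 + -5 = 5) = -4 (attained at k = 0)
  C[1][0] = min over k of (A[1][0] + B[0][0] = -2 + 2 = 0, A[1][1] + B[1][0] = -2 + 8 = 6, A[1][2] + B[2][0] = 4 + 6 = 10) = 0 (attained at k = 0)
  C[1][1] = min over k of (A[1][0] + B[0][1] = -2 + -4 = -6, A[1][1] + B[1][1] = -2 + 9 = 7, A[1][2] + B[2][1] = 4 + 1 = 5) = -6 (attained at k = 0)
  C[1][2] = min over k of (A[1][0] + B[0][2] = -2 + -4 = -6, A[1][1] + B[1][2] = -2 + 5 = 3, A[1][2] + B[2][2] = 4 + -5 = -1) = -6 (attained at k = 0)
  C[2][0] = min over k of (A[2][0] + B[0][0] = 6 + 2 = 8, A[2][1] + B[1][0] = 10 + 8 = 18, A[2][2] + B[2][0] = -5 + 6 = 1) = 1 (attained at k = 2)
  C[2][1] = min over k of (A[2][0] + B[0][1] = 6 + -4 = 2, A[2][1] + B[1][1] = 10 + 9 = 19, A[2][2] + B[2][1] = -5 + 1 = -4) = -4 (attained at k = 2)
  C[2][2] = min over k of (A[2][0] + B[0][2] = 6 + -4 = 2, A[2][1] + B[1][2] = 10 + 5 = 15, A[2][2] + B[2][2] = -5 + -5 = -10) = -10 (attained at k = 2)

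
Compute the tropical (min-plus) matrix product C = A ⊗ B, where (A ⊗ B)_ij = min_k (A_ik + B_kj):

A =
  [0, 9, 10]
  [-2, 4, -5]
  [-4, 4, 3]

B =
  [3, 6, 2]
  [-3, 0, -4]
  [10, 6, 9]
A ⊗ B =
  [3, 6, 2]
  [1, 1, 0]
  [-1, 2, -2]

Apply the min-plus product entry-by-entry:
  C[0][0] = min over k of (A[0][0] + B[0][0] = 0 + 3 = 3, A[0][1] + B[1][0] = 9 + -3 = 6, A[0][2] + B[2][0] = 10 + 10 = 20) = 3 (attained at k = 0)
  C[0][1] = min over k of (A[0][0] + B[0][1] = 0 + 6 = 6, A[0][1] + B[1][1] = 9 + 0 = 9, A[0][2] + B[2][1] = 10 + 6 = 16) = 6 (attained at k = 0)
  C[0][2] = min over k of (A[0][0] + B[0][2] = 0 + 2 = 2, A[0][1] + B[1][2] = 9 + -4 = 5, A[0][2] + B[2][2] = 10 + 9 = 19) = 2 (attained at k = 0)
  C[1][0] = min over k of (A[1][0] + B[0][0] = -2 + 3 = 1, A[1][1] + B[1][0] = 4 + -3 = 1, A[1][2] + B[2][0] = -5 + 10 = 5) = 1 (attained at k = 0)
  C[1][1] = min over k of (A[1][0] + B[0][1] = -2 + 6 = 4, A[1][1] + B[1][1] = 4 + 0 = 4, A[1][2] + B[2][1] = -5 + 6 = 1) = 1 (attained at k = 2)
  C[1][2] = min over k of (A[1][0] + B[0][2] = -2 + 2 = 0, A[1][1] + B[1][2] = 4 + -4 = 0, A[1][2] + B[2][2] = -5 + 9 = 4) = 0 (attained at k = 0)
  C[2][0] = min over k of (A[2][0] + B[0][0] = -4 + 3 = -1, A[2][1] + B[1][0] = 4 + -3 = 1, A[2][2] + B[2][0] = 3 + 10 = 13) = -1 (attained at k = 0)
  C[2][1] = min over k of (A[2][0] + B[0][1] = -4 + 6 = 2, A[2][1] + B[1][1] = 4 + 0 = 4, A[2][2] + B[2][1] = 3 + 6 = 9) = 2 (attained at k = 0)
  C[2][2] = min over k of (A[2][0] + B[0][2] = -4 + 2 = -2, A[2][1] + B[1][2] = 4 + -4 = 0, A[2][2] + B[2][2] = 3 + 9 = 12) = -2 (attained at k = 0)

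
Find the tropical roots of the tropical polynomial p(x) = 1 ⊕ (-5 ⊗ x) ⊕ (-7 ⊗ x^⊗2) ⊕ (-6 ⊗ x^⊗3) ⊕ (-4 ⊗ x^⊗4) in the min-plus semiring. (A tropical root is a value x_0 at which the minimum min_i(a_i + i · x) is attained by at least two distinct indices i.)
Roots: {-2, -1, 2, 6}

Each tropical root is a break point of the lower envelope of the lines y = a_i + i · x (there are 5 lines, with slopes 0, 1, ..., 4). Only the lines that attain the minimum somewhere contribute to roots; other lines are dominated. Here the surviving (envelope) indices are i = 4, i = 3, i = 2, i = 1, i = 0.
Intersections between consecutive envelope lines give the roots: for adjacent envelope indices i < j the intersection is x = (a_i − a_j) / (j − i). Reading off the sorted break points: {-2, -1, 2, 6}.
Verification: at each break x_0, at least two indices attain the minimum of min_i(a_i + i · x_0).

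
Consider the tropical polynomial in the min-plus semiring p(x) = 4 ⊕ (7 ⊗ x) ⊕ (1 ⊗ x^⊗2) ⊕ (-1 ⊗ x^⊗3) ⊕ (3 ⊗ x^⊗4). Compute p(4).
p(4) = 4

A tropical monomial a ⊗ x^⊗i evaluates to a + i · x. Evaluating each term at x = 4:
  Term 0 contributes 4 + 0 · 4 = 4
  Term 1 contributes 7 + 1 · 4 = 11
  Term 2 contributes 1 + 2 · 4 = 9
  Term 3 contributes -1 + 3 · 4 = 11
  Term 4 contributes 3 + 4 · 4 = 19
p(4) = ⊕ of these = min[4, 11, 9, 11, 19] = 4.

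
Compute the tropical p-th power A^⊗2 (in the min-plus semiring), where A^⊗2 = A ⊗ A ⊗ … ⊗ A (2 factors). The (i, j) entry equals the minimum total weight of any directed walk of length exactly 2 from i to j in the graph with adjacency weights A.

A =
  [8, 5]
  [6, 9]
A^⊗2 =
  [11, 13]
  [14, 11]

Each entry (A^⊗2)_ij equals the minimum over all length-2 walks i = v_0 → v_1 → … → v_2 = j of Σ_t A[v_t][v_{t+1}]. For example, for (i, j) = (0, 1) we minimise over 2 possible intermediate vertex sequences; the minimum is 13, attained along the walk 0 → 0 → 1.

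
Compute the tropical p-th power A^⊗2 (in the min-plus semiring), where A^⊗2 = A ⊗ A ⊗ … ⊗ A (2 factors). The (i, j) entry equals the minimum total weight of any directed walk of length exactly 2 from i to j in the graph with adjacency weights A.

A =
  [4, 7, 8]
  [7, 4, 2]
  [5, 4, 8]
A^⊗2 =
  [8, 11, 9]
  [7, 6, 6]
  [9, 8, 6]

Each entry (A^⊗2)_ij equals the minimum over all length-2 walks i = v_0 → v_1 → … → v_2 = j of Σ_t A[v_t][v_{t+1}]. For example, for (i, j) = (0, 2) we minimise over 3 possible intermediate vertex sequences; the minimum is 9, attained along the walk 0 → 1 → 2.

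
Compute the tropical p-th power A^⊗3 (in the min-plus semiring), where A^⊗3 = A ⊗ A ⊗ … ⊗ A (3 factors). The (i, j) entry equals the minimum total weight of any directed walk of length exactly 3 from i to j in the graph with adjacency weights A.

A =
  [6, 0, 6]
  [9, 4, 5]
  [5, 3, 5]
A^⊗3 =
  [10, 8, 9]
  [14, 10, 13]
  [13, 9, 10]

Each entry (A^⊗3)_ij equals the minimum over all length-3 walks i = v_0 → v_1 → … → v_3 = j of Σ_t A[v_t][v_{t+1}]. For example, for (i, j) = (0, 2) we minimise over 9 possible intermediate vertex sequences; the minimum is 9, attained along the walk 0 → 1 → 1 → 2.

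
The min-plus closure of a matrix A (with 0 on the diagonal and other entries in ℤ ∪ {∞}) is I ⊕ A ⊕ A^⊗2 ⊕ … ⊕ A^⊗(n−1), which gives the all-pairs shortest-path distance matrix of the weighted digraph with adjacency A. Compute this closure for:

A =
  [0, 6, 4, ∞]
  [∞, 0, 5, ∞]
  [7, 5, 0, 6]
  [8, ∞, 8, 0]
Closure =
  [0, 6, 4, 10]
  [12, 0, 5, 11]
  [7, 5, 0, 6]
  [8, 13, 8, 0]

This is the Floyd-Warshall all-pairs shortest-path computation. For each intermediate vertex k = 0, 1, …, 3, update dist[i][j] ← min(dist[i][j], dist[i][k] + dist[k][j]). The final matrix gives, for each (i, j), the minimum total weight of any directed path from i to j (possibly empty when i = j).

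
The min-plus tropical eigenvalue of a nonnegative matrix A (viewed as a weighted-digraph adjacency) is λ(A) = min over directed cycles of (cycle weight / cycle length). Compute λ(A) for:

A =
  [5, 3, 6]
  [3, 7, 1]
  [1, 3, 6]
λ(A) = 5/3

Enumerate directed cycles and compute their means (weight / length). Sample:
  cycle 0 → 0: weight = 5, length = 1, mean = 5/1 ≈ 5.000
  cycle 1 → 1: weight = 7, length = 1, mean = 7/1 ≈ 7.000
  cycle 2 → 2: weight = 6, length = 1, mean = 6/1 ≈ 6.000
  cycle 0 → 1 → 0: weight = 6, length = 2, mean = 6/2 ≈ 3.000
  cycle 0 → 2 → 0: weight = 7, length = 2, mean = 7/2 ≈ 3.500
  cycle 1 → 0 → 1: weight = 6, length = 2, mean = 6/2 ≈ 3.000
Minimum mean = 1.667, attained e.g. along the cycle 0 → 1 → 2 → 0 with weight 5 and length 3. So λ(A) = 5/3 = 5/3.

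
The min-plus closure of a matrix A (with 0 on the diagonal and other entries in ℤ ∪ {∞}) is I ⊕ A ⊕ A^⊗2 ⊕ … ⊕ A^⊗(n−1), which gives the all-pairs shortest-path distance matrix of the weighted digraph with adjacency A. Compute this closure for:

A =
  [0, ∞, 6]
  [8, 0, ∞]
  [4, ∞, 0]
Closure =
  [0, ∞, 6]
  [8, 0, 14]
  [4, ∞, 0]

This is the Floyd-Warshall all-pairs shortest-path computation. For each intermediate vertex k = 0, 1, …, 2, update dist[i][j] ← min(dist[i][j], dist[i][k] + dist[k][j]). The final matrix gives, for each (i, j), the minimum total weight of any directed path from i to j (possibly empty when i = j).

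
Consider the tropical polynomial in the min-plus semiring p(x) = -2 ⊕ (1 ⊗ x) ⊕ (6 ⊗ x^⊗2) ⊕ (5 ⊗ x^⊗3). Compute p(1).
p(1) = -2

A tropical monomial a ⊗ x^⊗i evaluates to a + i · x. Evaluating each term at x = 1:
  Term 0 contributes -2 + 0 · 1 = -2
  Term 1 contributes 1 + 1 · 1 = 2
  Term 2 contributes 6 + 2 · 1 = 8
  Term 3 contributes 5 + 3 · 1 = 8
p(1) = ⊕ of these = min[-2, 2, 8, 8] = -2.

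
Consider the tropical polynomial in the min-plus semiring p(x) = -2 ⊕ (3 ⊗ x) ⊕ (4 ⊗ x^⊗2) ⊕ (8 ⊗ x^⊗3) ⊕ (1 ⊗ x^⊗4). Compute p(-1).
p(-1) = -3

A tropical monomial a ⊗ x^⊗i evaluates to a + i · x. Evaluating each term at x = -1:
  Term 0 contributes -2 + 0 · -1 = -2
  Term 1 contributes 3 + 1 · -1 = 2
  Term 2 contributes 4 + 2 · -1 = 2
  Term 3 contributes 8 + 3 · -1 = 5
  Term 4 contributes 1 + 4 · -1 = -3
p(-1) = ⊕ of these = min[-2, 2, 2, 5, -3] = -3.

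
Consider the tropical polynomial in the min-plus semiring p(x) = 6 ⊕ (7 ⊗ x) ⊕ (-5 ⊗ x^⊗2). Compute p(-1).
p(-1) = -7

A tropical monomial a ⊗ x^⊗i evaluates to a + i · x. Evaluating each term at x = -1:
  Term 0 contributes 6 + 0 · -1 = 6
  Term 1 contributes 7 + 1 · -1 = 6
  Term 2 contributes -5 + 2 · -1 = -7
p(-1) = ⊕ of these = min[6, 6, -7] = -7.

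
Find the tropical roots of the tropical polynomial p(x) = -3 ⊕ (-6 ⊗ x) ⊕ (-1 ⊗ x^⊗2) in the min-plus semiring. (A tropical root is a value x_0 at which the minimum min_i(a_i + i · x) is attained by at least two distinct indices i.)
Roots: {-5, 3}

Each tropical root is a break point of the lower envelope of the lines y = a_i + i · x (there are 3 lines, with slopes 0, 1, ..., 2). Only the lines that attain the minimum somewhere contribute to roots; other lines are dominated. Here the surviving (envelope) indices are i = 2, i = 1, i = 0.
Intersections between consecutive envelope lines give the roots: for adjacent envelope indices i < j the intersection is x = (a_i − a_j) / (j − i). Reading off the sorted break points: {-5, 3}.
Verification: at each break x_0, at least two indices attain the minimum of min_i(a_i + i · x_0).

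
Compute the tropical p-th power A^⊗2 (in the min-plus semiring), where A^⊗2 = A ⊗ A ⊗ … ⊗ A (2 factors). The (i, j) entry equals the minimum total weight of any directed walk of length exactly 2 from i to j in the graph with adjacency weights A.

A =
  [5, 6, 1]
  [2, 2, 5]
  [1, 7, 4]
A^⊗2 =
  [2, 8, 5]
  [4, 4, 3]
  [5, 7, 2]

Each entry (A^⊗2)_ij equals the minimum over all length-2 walks i = v_0 → v_1 → … → v_2 = j of Σ_t A[v_t][v_{t+1}]. For example, for (i, j) = (0, 2) we minimise over 3 possible intermediate vertex sequences; the minimum is 5, attained along the walk 0 → 2 → 2.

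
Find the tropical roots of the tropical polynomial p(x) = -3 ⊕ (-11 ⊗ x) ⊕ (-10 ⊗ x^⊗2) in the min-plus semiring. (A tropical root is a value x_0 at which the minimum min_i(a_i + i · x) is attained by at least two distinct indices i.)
Roots: {-1, 8}

Each tropical root is a break point of the lower envelope of the lines y = a_i + i · x (there are 3 lines, with slopes 0, 1, ..., 2). Only the lines that attain the minimum somewhere contribute to roots; other lines are dominated. Here the surviving (envelope) indices are i = 2, i = 1, i = 0.
Intersections between consecutive envelope lines give the roots: for adjacent envelope indices i < j the intersection is x = (a_i − a_j) / (j − i). Reading off the sorted break points: {-1, 8}.
Verification: at each break x_0, at least two indices attain the minimum of min_i(a_i + i · x_0).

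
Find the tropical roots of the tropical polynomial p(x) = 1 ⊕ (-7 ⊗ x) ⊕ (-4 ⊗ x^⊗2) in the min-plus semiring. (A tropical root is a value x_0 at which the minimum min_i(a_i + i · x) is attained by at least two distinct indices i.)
Roots: {-3, 8}

Each tropical root is a break point of the lower envelope of the lines y = a_i + i · x (there are 3 lines, with slopes 0, 1, ..., 2). Only the lines that attain the minimum somewhere contribute to roots; other lines are dominated. Here the surviving (envelope) indices are i = 2, i = 1, i = 0.
Intersections between consecutive envelope lines give the roots: for adjacent envelope indices i < j the intersection is x = (a_i − a_j) / (j − i). Reading off the sorted break points: {-3, 8}.
Verification: at each break x_0, at least two indices attain the minimum of min_i(a_i + i · x_0).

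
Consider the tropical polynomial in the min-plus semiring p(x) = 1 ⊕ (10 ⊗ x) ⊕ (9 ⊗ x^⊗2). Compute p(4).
p(4) = 1

A tropical monomial a ⊗ x^⊗i evaluates to a + i · x. Evaluating each term at x = 4:
  Term 0 contributes 1 + 0 · 4 = 1
  Term 1 contributes 10 + 1 · 4 = 14
  Term 2 contributes 9 + 2 · 4 = 17
p(4) = ⊕ of these = min[1, 14, 17] = 1.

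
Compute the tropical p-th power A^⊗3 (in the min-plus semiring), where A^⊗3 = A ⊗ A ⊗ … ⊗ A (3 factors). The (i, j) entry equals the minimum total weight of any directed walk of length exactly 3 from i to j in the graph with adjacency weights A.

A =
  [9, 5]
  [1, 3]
A^⊗3 =
  [9, 11]
  [7, 9]

Each entry (A^⊗3)_ij equals the minimum over all length-3 walks i = v_0 → v_1 → … → v_3 = j of Σ_t A[v_t][v_{t+1}]. For example, for (i, j) = (0, 1) we minimise over 4 possible intermediate vertex sequences; the minimum is 11, attained along the walk 0 → 1 → 0 → 1.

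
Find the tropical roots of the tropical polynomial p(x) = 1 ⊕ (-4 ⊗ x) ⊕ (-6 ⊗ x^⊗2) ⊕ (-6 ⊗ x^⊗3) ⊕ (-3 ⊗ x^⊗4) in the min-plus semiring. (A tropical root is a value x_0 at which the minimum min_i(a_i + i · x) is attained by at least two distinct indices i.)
Roots: {-3, 0, 2, 5}

Each tropical root is a break point of the lower envelope of the lines y = a_i + i · x (there are 5 lines, with slopes 0, 1, ..., 4). Only the lines that attain the minimum somewhere contribute to roots; other lines are dominated. Here the surviving (envelope) indices are i = 4, i = 3, i = 2, i = 1, i = 0.
Intersections between consecutive envelope lines give the roots: for adjacent envelope indices i < j the intersection is x = (a_i − a_j) / (j − i). Reading off the sorted break points: {-3, 0, 2, 5}.
Verification: at each break x_0, at least two indices attain the minimum of min_i(a_i + i · x_0).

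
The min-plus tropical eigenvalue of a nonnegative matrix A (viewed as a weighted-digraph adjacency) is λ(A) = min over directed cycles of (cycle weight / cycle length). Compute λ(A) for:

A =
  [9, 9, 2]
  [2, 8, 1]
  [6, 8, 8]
λ(A) = 4

Enumerate directed cycles and compute their means (weight / length). Sample:
  cycle 0 → 0: weight = 9, length = 1, mean = 9/1 ≈ 9.000
  cycle 1 → 1: weight = 8, length = 1, mean = 8/1 ≈ 8.000
  cycle 2 → 2: weight = 8, length = 1, mean = 8/1 ≈ 8.000
  cycle 0 → 1 → 0: weight = 11, length = 2, mean = 11/2 ≈ 5.500
  cycle 0 → 2 → 0: weight = 8, length = 2, mean = 8/2 ≈ 4.000
  cycle 1 → 0 → 1: weight = 11, length = 2, mean = 11/2 ≈ 5.500
Minimum mean = 4.000, attained e.g. along the cycle 0 → 2 → 0 with weight 8 and length 2. So λ(A) = 8/2 = 4.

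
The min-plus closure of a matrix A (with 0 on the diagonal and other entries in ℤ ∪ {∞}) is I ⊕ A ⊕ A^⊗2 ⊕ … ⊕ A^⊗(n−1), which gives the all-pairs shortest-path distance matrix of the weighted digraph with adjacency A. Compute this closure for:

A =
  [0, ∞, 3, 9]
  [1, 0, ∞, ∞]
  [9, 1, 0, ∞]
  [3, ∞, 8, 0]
Closure =
  [0, 4, 3, 9]
  [1, 0, 4, 10]
  [2, 1, 0, 11]
  [3, 7, 6, 0]

This is the Floyd-Warshall all-pairs shortest-path computation. For each intermediate vertex k = 0, 1, …, 3, update dist[i][j] ← min(dist[i][j], dist[i][k] + dist[k][j]). The final matrix gives, for each (i, j), the minimum total weight of any directed path from i to j (possibly empty when i = j).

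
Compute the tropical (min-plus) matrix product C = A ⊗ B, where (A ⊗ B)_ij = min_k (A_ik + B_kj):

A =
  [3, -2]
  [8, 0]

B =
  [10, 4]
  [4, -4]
A ⊗ B =
  [2, -6]
  [4, -4]

Apply the min-plus product entry-by-entry:
  C[0][0] = min over k of (A[0][0] + B[0][0] = 3 + 10 = 13, A[0][1] + B[1][0] = -2 + 4 = 2) = 2 (attained at k = 1)
  C[0][1] = min over k of (A[0][0] + B[0][1] = 3 + 4 = 7, A[0][1] + B[1][1] = -2 + -4 = -6) = -6 (attained at k = 1)
  C[1][0] = min over k of (A[1][0] + B[0][0] = 8 + 10 = 18, A[1][1] + B[1][0] = 0 + 4 = 4) = 4 (attained at k = 1)
  C[1][1] = min over k of (A[1][0] + B[0][1] = 8 + 4 = 12, A[1][1] + B[1][1] = 0 + -4 = -4) = -4 (attained at k = 1)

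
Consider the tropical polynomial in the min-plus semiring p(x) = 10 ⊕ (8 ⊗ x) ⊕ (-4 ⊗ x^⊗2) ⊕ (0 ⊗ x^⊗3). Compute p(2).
p(2) = 0

A tropical monomial a ⊗ x^⊗i evaluates to a + i · x. Evaluating each term at x = 2:
  Term 0 contributes 10 + 0 · 2 = 10
  Term 1 contributes 8 + 1 · 2 = 10
  Term 2 contributes -4 + 2 · 2 = 0
  Term 3 contributes 0 + 3 · 2 = 6
p(2) = ⊕ of these = min[10, 10, 0, 6] = 0.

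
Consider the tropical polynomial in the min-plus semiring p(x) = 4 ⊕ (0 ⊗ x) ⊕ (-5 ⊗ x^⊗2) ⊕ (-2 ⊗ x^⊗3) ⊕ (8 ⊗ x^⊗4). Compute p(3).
p(3) = 1

A tropical monomial a ⊗ x^⊗i evaluates to a + i · x. Evaluating each term at x = 3:
  Term 0 contributes 4 + 0 · 3 = 4
  Term 1 contributes 0 + 1 · 3 = 3
  Term 2 contributes -5 + 2 · 3 = 1
  Term 3 contributes -2 + 3 · 3 = 7
  Term 4 contributes 8 + 4 · 3 = 20
p(3) = ⊕ of these = min[4, 3, 1, 7, 20] = 1.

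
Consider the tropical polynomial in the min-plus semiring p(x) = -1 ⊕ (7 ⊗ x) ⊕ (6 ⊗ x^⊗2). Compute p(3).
p(3) = -1

A tropical monomial a ⊗ x^⊗i evaluates to a + i · x. Evaluating each term at x = 3:
  Term 0 contributes -1 + 0 · 3 = -1
  Term 1 contributes 7 + 1 · 3 = 10
  Term 2 contributes 6 + 2 · 3 = 12
p(3) = ⊕ of these = min[-1, 10, 12] = -1.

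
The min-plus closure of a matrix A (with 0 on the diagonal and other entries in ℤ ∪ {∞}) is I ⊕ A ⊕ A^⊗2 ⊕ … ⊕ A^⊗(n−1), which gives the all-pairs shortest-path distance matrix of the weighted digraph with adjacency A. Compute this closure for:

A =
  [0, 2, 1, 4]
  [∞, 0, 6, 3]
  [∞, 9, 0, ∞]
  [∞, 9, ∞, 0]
Closure =
  [0, 2, 1, 4]
  [∞, 0, 6, 3]
  [∞, 9, 0, 12]
  [∞, 9, 15, 0]

This is the Floyd-Warshall all-pairs shortest-path computation. For each intermediate vertex k = 0, 1, …, 3, update dist[i][j] ← min(dist[i][j], dist[i][k] + dist[k][j]). The final matrix gives, for each (i, j), the minimum total weight of any directed path from i to j (possibly empty when i = j).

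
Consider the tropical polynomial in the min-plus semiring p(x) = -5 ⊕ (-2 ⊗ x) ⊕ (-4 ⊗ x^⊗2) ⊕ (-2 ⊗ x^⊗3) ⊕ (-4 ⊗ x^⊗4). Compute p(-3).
p(-3) = -16

A tropical monomial a ⊗ x^⊗i evaluates to a + i · x. Evaluating each term at x = -3:
  Term 0 contributes -5 + 0 · -3 = -5
  Term 1 contributes -2 + 1 · -3 = -5
  Term 2 contributes -4 + 2 · -3 = -10
  Term 3 contributes -2 + 3 · -3 = -11
  Term 4 contributes -4 + 4 · -3 = -16
p(-3) = ⊕ of these = min[-5, -5, -10, -11, -16] = -16.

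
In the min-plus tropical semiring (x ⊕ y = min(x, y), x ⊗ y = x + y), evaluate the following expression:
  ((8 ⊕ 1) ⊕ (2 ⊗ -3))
((8 ⊕ 1) ⊕ (2 ⊗ -3)) = -1

Expand innermost to outermost. Recall ⊕ takes the minimum of its arguments and ⊗ takes their sum. Working out the expression ((8 ⊕ 1) ⊕ (2 ⊗ -3)) gives -1.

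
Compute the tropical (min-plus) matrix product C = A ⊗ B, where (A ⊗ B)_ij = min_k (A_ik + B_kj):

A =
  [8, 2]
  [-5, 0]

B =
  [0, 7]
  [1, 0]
A ⊗ B =
  [3, 2]
  [-5, 0]

Apply the min-plus product entry-by-entry:
  C[0][0] = min over k of (A[0][0] + B[0][0] = 8 + 0 = 8, A[0][1] + B[1][0] = 2 + 1 = 3) = 3 (attained at k = 1)
  C[0][1] = min over k of (A[0][0] + B[0][1] = 8 + 7 = 15, A[0][1] + B[1][1] = 2 + 0 = 2) = 2 (attained at k = 1)
  C[1][0] = min over k of (A[1][0] + B[0][0] = -5 + 0 = -5, A[1][1] + B[1][0] = 0 + 1 = 1) = -5 (attained at k = 0)
  C[1][1] = min over k of (A[1][0] + B[0][1] = -5 + 7 = 2, A[1][1] + B[1][1] = 0 + 0 = 0) = 0 (attained at k = 1)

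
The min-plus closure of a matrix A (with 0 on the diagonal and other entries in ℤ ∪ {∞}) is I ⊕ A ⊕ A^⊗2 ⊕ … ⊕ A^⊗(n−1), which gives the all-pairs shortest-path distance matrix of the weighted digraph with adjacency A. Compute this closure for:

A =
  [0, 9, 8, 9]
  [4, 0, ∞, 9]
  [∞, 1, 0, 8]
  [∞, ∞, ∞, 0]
Closure =
  [0, 9, 8, 9]
  [4, 0, 12, 9]
  [5, 1, 0, 8]
  [∞, ∞, ∞, 0]

This is the Floyd-Warshall all-pairs shortest-path computation. For each intermediate vertex k = 0, 1, …, 3, update dist[i][j] ← min(dist[i][j], dist[i][k] + dist[k][j]). The final matrix gives, for each (i, j), the minimum total weight of any directed path from i to j (possibly empty when i = j).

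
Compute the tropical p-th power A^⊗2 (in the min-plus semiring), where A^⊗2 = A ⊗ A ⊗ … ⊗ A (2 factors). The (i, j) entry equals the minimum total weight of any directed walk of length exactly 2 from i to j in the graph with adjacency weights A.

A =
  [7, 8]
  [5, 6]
A^⊗2 =
  [13, 14]
  [11, 12]

Each entry (A^⊗2)_ij equals the minimum over all length-2 walks i = v_0 → v_1 → … → v_2 = j of Σ_t A[v_t][v_{t+1}]. For example, for (i, j) = (0, 1) we minimise over 2 possible intermediate vertex sequences; the minimum is 14, attained along the walk 0 → 1 → 1.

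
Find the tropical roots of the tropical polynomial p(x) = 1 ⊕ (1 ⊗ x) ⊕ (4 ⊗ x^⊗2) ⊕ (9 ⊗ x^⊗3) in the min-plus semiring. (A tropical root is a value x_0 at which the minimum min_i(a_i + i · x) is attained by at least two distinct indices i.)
Roots: {-5, -3, 0}

Each tropical root is a break point of the lower envelope of the lines y = a_i + i · x (there are 4 lines, with slopes 0, 1, ..., 3). Only the lines that attain the minimum somewhere contribute to roots; other lines are dominated. Here the surviving (envelope) indices are i = 3, i = 2, i = 1, i = 0.
Intersections between consecutive envelope lines give the roots: for adjacent envelope indices i < j the intersection is x = (a_i − a_j) / (j − i). Reading off the sorted break points: {-5, -3, 0}.
Verification: at each break x_0, at least two indices attain the minimum of min_i(a_i + i · x_0).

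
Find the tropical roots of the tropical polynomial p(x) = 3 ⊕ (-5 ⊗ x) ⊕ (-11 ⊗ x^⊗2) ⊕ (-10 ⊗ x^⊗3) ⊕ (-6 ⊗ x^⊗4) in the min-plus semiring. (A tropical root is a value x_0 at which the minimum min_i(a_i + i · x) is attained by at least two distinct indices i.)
Roots: {-4, -1, 6, 8}

Each tropical root is a break point of the lower envelope of the lines y = a_i + i · x (there are 5 lines, with slopes 0, 1, ..., 4). Only the lines that attain the minimum somewhere contribute to roots; other lines are dominated. Here the surviving (envelope) indices are i = 4, i = 3, i = 2, i = 1, i = 0.
Intersections between consecutive envelope lines give the roots: for adjacent envelope indices i < j the intersection is x = (a_i − a_j) / (j − i). Reading off the sorted break points: {-4, -1, 6, 8}.
Verification: at each break x_0, at least two indices attain the minimum of min_i(a_i + i · x_0).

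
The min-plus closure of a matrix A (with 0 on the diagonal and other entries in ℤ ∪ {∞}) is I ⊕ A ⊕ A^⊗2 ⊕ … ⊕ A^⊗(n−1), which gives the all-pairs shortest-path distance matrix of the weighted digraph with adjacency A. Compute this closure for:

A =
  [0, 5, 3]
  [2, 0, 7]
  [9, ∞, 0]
Closure =
  [0, 5, 3]
  [2, 0, 5]
  [9, 14, 0]

This is the Floyd-Warshall all-pairs shortest-path computation. For each intermediate vertex k = 0, 1, …, 2, update dist[i][j] ← min(dist[i][j], dist[i][k] + dist[k][j]). The final matrix gives, for each (i, j), the minimum total weight of any directed path from i to j (possibly empty when i = j).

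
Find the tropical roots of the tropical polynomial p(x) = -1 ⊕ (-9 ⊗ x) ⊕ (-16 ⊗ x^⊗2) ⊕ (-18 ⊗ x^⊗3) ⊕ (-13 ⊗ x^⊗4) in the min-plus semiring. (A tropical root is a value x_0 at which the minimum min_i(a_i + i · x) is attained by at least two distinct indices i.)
Roots: {-5, 2, 7, 8}

Each tropical root is a break point of the lower envelope of the lines y = a_i + i · x (there are 5 lines, with slopes 0, 1, ..., 4). Only the lines that attain the minimum somewhere contribute to roots; other lines are dominated. Here the surviving (envelope) indices are i = 4, i = 3, i = 2, i = 1, i = 0.
Intersections between consecutive envelope lines give the roots: for adjacent envelope indices i < j the intersection is x = (a_i − a_j) / (j − i). Reading off the sorted break points: {-5, 2, 7, 8}.
Verification: at each break x_0, at least two indices attain the minimum of min_i(a_i + i · x_0).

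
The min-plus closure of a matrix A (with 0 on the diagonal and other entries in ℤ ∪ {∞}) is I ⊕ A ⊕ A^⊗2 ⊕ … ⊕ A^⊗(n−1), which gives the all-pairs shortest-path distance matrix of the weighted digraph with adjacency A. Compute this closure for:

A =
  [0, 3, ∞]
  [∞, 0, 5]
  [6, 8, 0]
Closure =
  [0, 3, 8]
  [11, 0, 5]
  [6, 8, 0]

This is the Floyd-Warshall all-pairs shortest-path computation. For each intermediate vertex k = 0, 1, …, 2, update dist[i][j] ← min(dist[i][j], dist[i][k] + dist[k][j]). The final matrix gives, for each (i, j), the minimum total weight of any directed path from i to j (possibly empty when i = j).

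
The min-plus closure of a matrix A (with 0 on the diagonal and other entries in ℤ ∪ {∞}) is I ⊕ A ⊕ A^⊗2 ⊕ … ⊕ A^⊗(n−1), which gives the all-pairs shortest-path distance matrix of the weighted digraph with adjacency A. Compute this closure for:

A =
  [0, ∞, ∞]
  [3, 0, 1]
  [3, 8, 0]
Closure =
  [0, ∞, ∞]
  [3, 0, 1]
  [3, 8, 0]

This is the Floyd-Warshall all-pairs shortest-path computation. For each intermediate vertex k = 0, 1, …, 2, update dist[i][j] ← min(dist[i][j], dist[i][k] + dist[k][j]). The final matrix gives, for each (i, j), the minimum total weight of any directed path from i to j (possibly empty when i = j).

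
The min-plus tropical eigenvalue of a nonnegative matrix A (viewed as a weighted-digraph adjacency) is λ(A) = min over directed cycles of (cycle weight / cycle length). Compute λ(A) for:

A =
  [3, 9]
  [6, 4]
λ(A) = 3

Enumerate directed cycles and compute their means (weight / length). Sample:
  cycle 0 → 0: weight = 3, length = 1, mean = 3/1 ≈ 3.000
  cycle 1 → 1: weight = 4, length = 1, mean = 4/1 ≈ 4.000
  cycle 0 → 1 → 0: weight = 15, length = 2, mean = 15/2 ≈ 7.500
  cycle 1 → 0 → 1: weight = 15, length = 2, mean = 15/2 ≈ 7.500
Minimum mean = 3.000, attained e.g. along the cycle 0 → 0 with weight 3 and length 1. So λ(A) = 3/1 = 3.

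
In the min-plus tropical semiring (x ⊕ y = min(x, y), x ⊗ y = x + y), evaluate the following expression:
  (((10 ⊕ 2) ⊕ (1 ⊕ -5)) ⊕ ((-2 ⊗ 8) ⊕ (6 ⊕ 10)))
(((10 ⊕ 2) ⊕ (1 ⊕ -5)) ⊕ ((-2 ⊗ 8) ⊕ (6 ⊕ 10))) = -5

Expand innermost to outermost. Recall ⊕ takes the minimum of its arguments and ⊗ takes their sum. Working out the expression (((10 ⊕ 2) ⊕ (1 ⊕ -5)) ⊕ ((-2 ⊗ 8) ⊕ (6 ⊕ 10))) gives -5.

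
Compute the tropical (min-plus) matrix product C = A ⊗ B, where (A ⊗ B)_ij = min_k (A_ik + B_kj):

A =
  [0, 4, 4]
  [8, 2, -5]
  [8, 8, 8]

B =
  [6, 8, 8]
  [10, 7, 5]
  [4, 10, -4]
A ⊗ B =
  [6, 8, 0]
  [-1, 5, -9]
  [12, 15, 4]

Apply the min-plus product entry-by-entry:
  C[0][0] = min over k of (A[0][0] + B[0][0] = 0 + 6 = 6, A[0][1] + B[1][0] = 4 + 10 = 14, A[0][2] + B[2][0] = 4 + 4 = 8) = 6 (attained at k = 0)
  C[0][1] = min over k of (A[0][0] + B[0][1] = 0 + 8 = 8, A[0][1] + B[1][1] = 4 + 7 = 11, A[0][2] + B[2][1] = 4 + 10 = 14) = 8 (attained at k = 0)
  C[0][2] = min over k of (A[0][0] + B[0][2] = 0 + 8 = 8, A[0][1] + B[1][2] = 4 + 5 = 9, A[0][2] + B[2][2] = 4 + -4 = 0) = 0 (attained at k = 2)
  C[1][0] = min over k of (A[1][0] + B[0][0] = 8 + 6 = 14, A[1][1] + B[1][0] = 2 + 10 = 12, A[1][2] + B[2][0] = -5 + 4 = -1) = -1 (attained at k = 2)
  C[1][1] = min over k of (A[1][0] + B[0][1] = 8 + 8 = 16, A[1][1] + B[1][1] = 2 + 7 = 9, A[1][2] + B[2][1] = -5 + 10 = 5) = 5 (attained at k = 2)
  C[1][2] = min over k of (A[1][0] + B[0][2] = 8 + 8 = 16, A[1][1] + B[1][2] = 2 + 5 = 7, A[1][2] + B[2][2] = -5 + -4 = -9) = -9 (attained at k = 2)
  C[2][0] = min over k of (A[2][0] + B[0][0] = 8 + 6 = 14, A[2][1] + B[1][0] = 8 + 10 = 18, A[2][2] + B[2][0] = 8 + 4 = 12) = 12 (attained at k = 2)
  C[2][1] = min over k of (A[2][0] + B[0][1] = 8 + 8 = 16, A[2][1] + B[1][1] = 8 + 7 = 15, A[2][2] + B[2][1] = 8 + 10 = 18) = 15 (attained at k = 1)
  C[2][2] = min over k of (A[2][0] + B[0][2] = 8 + 8 = 16, A[2][1] + B[1][2] = 8 + 5 = 13, A[2][2] + B[2][2] = 8 + -4 = 4) = 4 (attained at k = 2)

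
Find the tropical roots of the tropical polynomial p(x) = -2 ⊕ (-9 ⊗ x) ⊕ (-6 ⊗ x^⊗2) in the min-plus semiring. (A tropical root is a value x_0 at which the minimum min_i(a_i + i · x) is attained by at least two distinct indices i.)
Roots: {-3, 7}

Each tropical root is a break point of the lower envelope of the lines y = a_i + i · x (there are 3 lines, with slopes 0, 1, ..., 2). Only the lines that attain the minimum somewhere contribute to roots; other lines are dominated. Here the surviving (envelope) indices are i = 2, i = 1, i = 0.
Intersections between consecutive envelope lines give the roots: for adjacent envelope indices i < j the intersection is x = (a_i − a_j) / (j − i). Reading off the sorted break points: {-3, 7}.
Verification: at each break x_0, at least two indices attain the minimum of min_i(a_i + i · x_0).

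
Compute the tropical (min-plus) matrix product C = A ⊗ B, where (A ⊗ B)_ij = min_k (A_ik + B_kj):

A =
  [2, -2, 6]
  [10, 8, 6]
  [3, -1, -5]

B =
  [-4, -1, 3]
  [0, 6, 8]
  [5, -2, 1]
A ⊗ B =
  [-2, 1, 5]
  [6, 4, 7]
  [-1, -7, -4]

Apply the min-plus product entry-by-entry:
  C[0][0] = min over k of (A[0][0] + B[0][0] = 2 + -4 = -2, A[0][1] + B[1][0] = -2 + 0 = -2, A[0][2] + B[2][0] = 6 + 5 = 11) = -2 (attained at k = 0)
  C[0][1] = min over k of (A[0][0] + B[0][1] = 2 + -1 = 1, A[0][1] + B[1][1] = -2 + 6 = 4, A[0][2] + B[2][1] = 6 + -2 = 4) = 1 (attained at k = 0)
  C[0][2] = min over k of (A[0][0] + B[0][2] = 2 + 3 = 5, A[0][1] + B[1][2] = -2 + 8 = 6, A[0][2] + B[2][2] = 6 + 1 = 7) = 5 (attained at k = 0)
  C[1][0] = min over k of (A[1][0] + B[0][0] = 10 + -4 = 6, A[1][1] + B[1][0] = 8 + 0 = 8, A[1][2] + B[2][0] = 6 + 5 = 11) = 6 (attained at k = 0)
  C[1][1] = min over k of (A[1][0] + B[0][1] = 10 + -1 = 9, A[1][1] + B[1][1] = 8 + 6 = 14, A[1][2] + B[2][1] = 6 + -2 = 4) = 4 (attained at k = 2)
  C[1][2] = min over k of (A[1][0] + B[0][2] = 10 + 3 = 13, A[1][1] + B[1][2] = 8 + 8 = 16, A[1][2] + B[2][2] = 6 + 1 = 7) = 7 (attained at k = 2)
  C[2][0] = min over k of (A[2][0] + B[0][0] = 3 + -4 = -1, A[2][1] + B[1][0] = -1 + 0 = -1, A[2][2] + B[2][0] = -5 + 5 = 0) = -1 (attained at k = 0)
  C[2][1] = min over k of (A[2][0] + B[0][1] = 3 + -1 = 2, A[2][1] + B[1][1] = -1 + 6 = 5, A[2][2] + B[2][1] = -5 + -2 = -7) = -7 (attained at k = 2)
  C[2][2] = min over k of (A[2][0] + B[0][2] = 3 + 3 = 6, A[2][1] + B[1][2] = -1 + 8 = 7, A[2][2] + B[2][2] = -5 + 1 = -4) = -4 (attained at k = 2)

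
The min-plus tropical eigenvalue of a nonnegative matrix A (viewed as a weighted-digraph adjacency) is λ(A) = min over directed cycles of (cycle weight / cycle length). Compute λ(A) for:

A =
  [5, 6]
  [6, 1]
λ(A) = 1

Enumerate directed cycles and compute their means (weight / length). Sample:
  cycle 0 → 0: weight = 5, length = 1, mean = 5/1 ≈ 5.000
  cycle 1 → 1: weight = 1, length = 1, mean = 1/1 ≈ 1.000
  cycle 0 → 1 → 0: weight = 12, length = 2, mean = 12/2 ≈ 6.000
  cycle 1 → 0 → 1: weight = 12, length = 2, mean = 12/2 ≈ 6.000
Minimum mean = 1.000, attained e.g. along the cycle 1 → 1 with weight 1 and length 1. So λ(A) = 1/1 = 1.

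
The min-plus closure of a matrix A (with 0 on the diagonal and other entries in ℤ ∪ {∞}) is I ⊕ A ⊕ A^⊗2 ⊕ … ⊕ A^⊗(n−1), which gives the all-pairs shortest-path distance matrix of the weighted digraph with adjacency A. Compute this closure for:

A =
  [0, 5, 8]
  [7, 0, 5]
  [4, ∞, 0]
Closure =
  [0, 5, 8]
  [7, 0, 5]
  [4, 9, 0]

This is the Floyd-Warshall all-pairs shortest-path computation. For each intermediate vertex k = 0, 1, …, 2, update dist[i][j] ← min(dist[i][j], dist[i][k] + dist[k][j]). The final matrix gives, for each (i, j), the minimum total weight of any directed path from i to j (possibly empty when i = j).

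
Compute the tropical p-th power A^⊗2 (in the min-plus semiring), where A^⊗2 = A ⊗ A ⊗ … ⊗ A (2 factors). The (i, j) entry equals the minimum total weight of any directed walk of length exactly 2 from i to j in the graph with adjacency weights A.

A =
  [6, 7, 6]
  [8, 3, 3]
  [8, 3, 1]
A^⊗2 =
  [12, 9, 7]
  [11, 6, 4]
  [9, 4, 2]

Each entry (A^⊗2)_ij equals the minimum over all length-2 walks i = v_0 → v_1 → … → v_2 = j of Σ_t A[v_t][v_{t+1}]. For example, for (i, j) = (0, 2) we minimise over 3 possible intermediate vertex sequences; the minimum is 7, attained along the walk 0 → 2 → 2.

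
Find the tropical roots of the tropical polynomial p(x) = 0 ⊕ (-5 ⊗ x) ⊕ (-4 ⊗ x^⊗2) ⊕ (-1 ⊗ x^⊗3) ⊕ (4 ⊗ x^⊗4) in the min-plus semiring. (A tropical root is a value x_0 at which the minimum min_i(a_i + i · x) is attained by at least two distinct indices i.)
Roots: {-5, -3, -1, 5}

Each tropical root is a break point of the lower envelope of the lines y = a_i + i · x (there are 5 lines, with slopes 0, 1, ..., 4). Only the lines that attain the minimum somewhere contribute to roots; other lines are dominated. Here the surviving (envelope) indices are i = 4, i = 3, i = 2, i = 1, i = 0.
Intersections between consecutive envelope lines give the roots: for adjacent envelope indices i < j the intersection is x = (a_i − a_j) / (j − i). Reading off the sorted break points: {-5, -3, -1, 5}.
Verification: at each break x_0, at least two indices attain the minimum of min_i(a_i + i · x_0).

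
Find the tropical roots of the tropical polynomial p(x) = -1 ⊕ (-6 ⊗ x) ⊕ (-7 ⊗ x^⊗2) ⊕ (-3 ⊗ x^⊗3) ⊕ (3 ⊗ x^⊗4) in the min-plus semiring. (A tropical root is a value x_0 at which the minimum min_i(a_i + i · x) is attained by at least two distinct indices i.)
Roots: {-6, -4, 1, 5}

Each tropical root is a break point of the lower envelope of the lines y = a_i + i · x (there are 5 lines, with slopes 0, 1, ..., 4). Only the lines that attain the minimum somewhere contribute to roots; other lines are dominated. Here the surviving (envelope) indices are i = 4, i = 3, i = 2, i = 1, i = 0.
Intersections between consecutive envelope lines give the roots: for adjacent envelope indices i < j the intersection is x = (a_i − a_j) / (j − i). Reading off the sorted break points: {-6, -4, 1, 5}.
Verification: at each break x_0, at least two indices attain the minimum of min_i(a_i + i · x_0).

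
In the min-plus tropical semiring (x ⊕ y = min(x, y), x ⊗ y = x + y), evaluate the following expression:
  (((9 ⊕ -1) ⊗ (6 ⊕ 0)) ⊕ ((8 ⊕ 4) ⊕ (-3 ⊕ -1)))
(((9 ⊕ -1) ⊗ (6 ⊕ 0)) ⊕ ((8 ⊕ 4) ⊕ (-3 ⊕ -1))) = -3

Expand innermost to outermost. Recall ⊕ takes the minimum of its arguments and ⊗ takes their sum. Working out the expression (((9 ⊕ -1) ⊗ (6 ⊕ 0)) ⊕ ((8 ⊕ 4) ⊕ (-3 ⊕ -1))) gives -3.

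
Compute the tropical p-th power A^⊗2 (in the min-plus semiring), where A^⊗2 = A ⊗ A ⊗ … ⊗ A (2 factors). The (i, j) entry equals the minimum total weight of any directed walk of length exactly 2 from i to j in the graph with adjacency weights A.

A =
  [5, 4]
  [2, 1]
A^⊗2 =
  [6, 5]
  [3, 2]

Each entry (A^⊗2)_ij equals the minimum over all length-2 walks i = v_0 → v_1 → … → v_2 = j of Σ_t A[v_t][v_{t+1}]. For example, for (i, j) = (0, 1) we minimise over 2 possible intermediate vertex sequences; the minimum is 5, attained along the walk 0 → 1 → 1.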